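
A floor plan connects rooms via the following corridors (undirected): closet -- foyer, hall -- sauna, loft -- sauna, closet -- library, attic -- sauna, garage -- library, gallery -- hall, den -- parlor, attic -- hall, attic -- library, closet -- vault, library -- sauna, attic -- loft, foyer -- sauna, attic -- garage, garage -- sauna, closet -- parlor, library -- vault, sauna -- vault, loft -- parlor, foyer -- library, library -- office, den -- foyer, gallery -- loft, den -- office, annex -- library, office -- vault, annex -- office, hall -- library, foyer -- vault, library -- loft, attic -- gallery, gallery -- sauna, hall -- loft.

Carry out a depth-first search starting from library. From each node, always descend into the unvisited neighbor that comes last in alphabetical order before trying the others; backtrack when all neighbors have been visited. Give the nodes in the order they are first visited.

Visit library
library → vault
vault → sauna
sauna → loft
loft → parlor
parlor → den
den → office
office → annex
den → foyer
foyer → closet
loft → hall
hall → gallery
gallery → attic
attic → garage

library → vault → sauna → loft → parlor → den → office → annex → foyer → closet → hall → gallery → attic → garage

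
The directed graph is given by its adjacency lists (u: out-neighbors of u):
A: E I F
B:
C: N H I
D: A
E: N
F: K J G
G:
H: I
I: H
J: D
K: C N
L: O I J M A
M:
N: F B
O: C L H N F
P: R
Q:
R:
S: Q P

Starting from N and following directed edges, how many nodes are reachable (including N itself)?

BFS from N visits: N, B, F, G, J, K, D, C, A, H, I, E
Reachable nodes: 12 of 19 total.

12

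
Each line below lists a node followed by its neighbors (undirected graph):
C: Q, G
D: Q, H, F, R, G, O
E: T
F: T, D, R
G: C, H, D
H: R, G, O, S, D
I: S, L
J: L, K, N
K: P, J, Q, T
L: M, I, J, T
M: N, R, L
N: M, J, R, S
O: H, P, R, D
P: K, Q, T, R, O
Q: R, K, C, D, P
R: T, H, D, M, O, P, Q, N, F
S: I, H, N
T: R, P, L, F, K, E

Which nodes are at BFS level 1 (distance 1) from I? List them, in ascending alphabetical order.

L, S

Level 0: I
Level 1: L, S
Level 2: H, J, M, N, T
Level 3: D, E, F, G, K, O, P, R
Level 4: C, Q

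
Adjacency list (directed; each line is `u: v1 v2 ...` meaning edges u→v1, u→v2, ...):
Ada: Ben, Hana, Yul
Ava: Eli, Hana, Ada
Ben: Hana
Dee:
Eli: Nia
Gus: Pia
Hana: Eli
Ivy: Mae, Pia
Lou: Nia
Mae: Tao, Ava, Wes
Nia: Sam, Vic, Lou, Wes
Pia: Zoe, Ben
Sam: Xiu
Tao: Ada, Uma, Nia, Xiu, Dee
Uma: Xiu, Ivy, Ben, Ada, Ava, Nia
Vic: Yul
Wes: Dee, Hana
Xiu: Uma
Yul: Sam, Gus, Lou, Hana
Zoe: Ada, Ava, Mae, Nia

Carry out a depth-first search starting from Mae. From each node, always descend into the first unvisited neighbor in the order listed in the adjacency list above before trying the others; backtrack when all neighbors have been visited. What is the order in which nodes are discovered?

Mae → Tao → Ada → Ben → Hana → Eli → Nia → Sam → Xiu → Uma → Ivy → Pia → Zoe → Ava → Vic → Yul → Gus → Lou → Wes → Dee

Visit Mae
Mae → Tao
Tao → Ada
Ada → Ben
Ben → Hana
Hana → Eli
Eli → Nia
Nia → Sam
Sam → Xiu
Xiu → Uma
Uma → Ivy
Ivy → Pia
Pia → Zoe
Zoe → Ava
Nia → Vic
Vic → Yul
Yul → Gus
Yul → Lou
Nia → Wes
Wes → Dee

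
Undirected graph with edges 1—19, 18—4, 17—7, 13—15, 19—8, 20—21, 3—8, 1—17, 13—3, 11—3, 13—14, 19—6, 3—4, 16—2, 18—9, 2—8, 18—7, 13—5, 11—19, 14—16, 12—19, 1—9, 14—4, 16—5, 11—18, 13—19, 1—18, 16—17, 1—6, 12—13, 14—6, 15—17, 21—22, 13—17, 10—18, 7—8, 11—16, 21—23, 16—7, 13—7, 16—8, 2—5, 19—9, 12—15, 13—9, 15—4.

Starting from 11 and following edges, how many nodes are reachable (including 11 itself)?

BFS from 11 visits: 11, 3, 16, 18, 19, 4, 8, 13, 2, 5, 7, 14, 17, 1, 9, 10, 6, 12, 15
Reachable nodes: 19 of 23 total.

19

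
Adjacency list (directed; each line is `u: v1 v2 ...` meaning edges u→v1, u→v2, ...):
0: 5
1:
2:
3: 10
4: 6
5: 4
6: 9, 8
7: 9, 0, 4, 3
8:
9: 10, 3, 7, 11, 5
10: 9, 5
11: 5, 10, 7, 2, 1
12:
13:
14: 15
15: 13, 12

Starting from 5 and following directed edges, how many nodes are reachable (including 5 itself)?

BFS from 5 visits: 5, 4, 6, 9, 8, 10, 3, 7, 11, 0, 2, 1
Reachable nodes: 12 of 16 total.

12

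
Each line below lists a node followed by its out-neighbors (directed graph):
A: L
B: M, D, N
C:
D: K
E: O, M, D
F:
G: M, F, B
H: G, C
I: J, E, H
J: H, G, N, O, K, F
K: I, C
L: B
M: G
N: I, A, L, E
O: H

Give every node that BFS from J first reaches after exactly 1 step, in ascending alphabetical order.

Level 0: J
Level 1: F, G, H, K, N, O
Level 2: A, B, C, E, I, L, M
Level 3: D

F, G, H, K, N, O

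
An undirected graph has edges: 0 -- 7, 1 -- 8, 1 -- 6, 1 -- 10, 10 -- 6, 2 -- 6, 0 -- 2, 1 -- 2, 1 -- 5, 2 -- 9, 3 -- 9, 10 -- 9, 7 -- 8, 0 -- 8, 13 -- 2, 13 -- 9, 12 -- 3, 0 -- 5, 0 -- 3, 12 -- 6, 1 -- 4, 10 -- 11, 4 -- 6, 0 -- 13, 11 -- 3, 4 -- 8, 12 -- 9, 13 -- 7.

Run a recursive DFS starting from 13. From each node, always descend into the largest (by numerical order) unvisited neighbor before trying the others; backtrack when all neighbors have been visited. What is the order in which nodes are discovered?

Visit 13
13 → 9
9 → 12
12 → 6
6 → 10
10 → 11
11 → 3
3 → 0
0 → 8
8 → 7
8 → 4
4 → 1
1 → 5
1 → 2

13 -> 9 -> 12 -> 6 -> 10 -> 11 -> 3 -> 0 -> 8 -> 7 -> 4 -> 1 -> 5 -> 2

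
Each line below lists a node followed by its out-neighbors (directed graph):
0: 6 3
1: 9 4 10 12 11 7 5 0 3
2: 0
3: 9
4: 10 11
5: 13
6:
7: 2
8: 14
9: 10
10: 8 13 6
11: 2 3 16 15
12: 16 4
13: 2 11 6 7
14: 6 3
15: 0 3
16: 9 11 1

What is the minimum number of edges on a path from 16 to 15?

Level 0: 16
Level 1: 1, 9, 11
Level 2: 0, 2, 3, 4, 5, 7, 10, 12, 15
Level 3: 6, 8, 13
Level 4: 14
15 first appears at level 2.

2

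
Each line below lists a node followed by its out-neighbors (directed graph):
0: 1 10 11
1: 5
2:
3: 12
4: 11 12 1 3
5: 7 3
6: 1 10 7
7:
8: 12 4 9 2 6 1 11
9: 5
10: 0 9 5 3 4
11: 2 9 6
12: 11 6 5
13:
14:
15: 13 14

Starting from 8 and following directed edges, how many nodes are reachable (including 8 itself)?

13

BFS from 8 visits: 8, 12, 4, 9, 2, 6, 1, 11, 5, 3, 10, 7, 0
Reachable nodes: 13 of 16 total.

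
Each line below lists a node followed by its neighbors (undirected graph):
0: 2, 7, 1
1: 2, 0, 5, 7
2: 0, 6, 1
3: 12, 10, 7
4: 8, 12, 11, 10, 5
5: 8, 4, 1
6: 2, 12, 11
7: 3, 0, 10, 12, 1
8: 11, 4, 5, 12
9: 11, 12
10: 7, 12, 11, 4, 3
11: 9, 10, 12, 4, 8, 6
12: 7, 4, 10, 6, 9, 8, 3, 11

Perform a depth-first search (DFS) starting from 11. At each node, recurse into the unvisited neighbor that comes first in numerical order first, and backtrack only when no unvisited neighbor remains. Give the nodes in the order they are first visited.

11 -> 4 -> 5 -> 1 -> 0 -> 2 -> 6 -> 12 -> 3 -> 7 -> 10 -> 8 -> 9

Visit 11
11 → 4
4 → 5
5 → 1
1 → 0
0 → 2
2 → 6
6 → 12
12 → 3
3 → 7
7 → 10
12 → 8
12 → 9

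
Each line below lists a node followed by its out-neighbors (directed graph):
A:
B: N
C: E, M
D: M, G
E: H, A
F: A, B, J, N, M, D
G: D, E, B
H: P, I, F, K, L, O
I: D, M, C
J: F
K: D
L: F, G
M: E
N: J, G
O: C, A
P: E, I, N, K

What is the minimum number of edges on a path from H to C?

Level 0: H
Level 1: F, I, K, L, O, P
Level 2: A, B, C, D, E, G, J, M, N
C first appears at level 2.

2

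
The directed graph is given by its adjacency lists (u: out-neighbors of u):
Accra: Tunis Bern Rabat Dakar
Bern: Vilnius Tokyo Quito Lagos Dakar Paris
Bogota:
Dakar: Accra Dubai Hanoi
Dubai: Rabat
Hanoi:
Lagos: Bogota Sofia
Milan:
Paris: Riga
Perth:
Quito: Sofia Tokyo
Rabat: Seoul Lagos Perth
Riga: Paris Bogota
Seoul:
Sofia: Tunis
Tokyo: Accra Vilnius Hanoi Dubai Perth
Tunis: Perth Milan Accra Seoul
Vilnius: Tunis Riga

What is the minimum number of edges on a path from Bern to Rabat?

Level 0: Bern
Level 1: Dakar, Lagos, Paris, Quito, Tokyo, Vilnius
Level 2: Accra, Bogota, Dubai, Hanoi, Perth, Riga, Sofia, Tunis
Level 3: Milan, Rabat, Seoul
Rabat first appears at level 3.

3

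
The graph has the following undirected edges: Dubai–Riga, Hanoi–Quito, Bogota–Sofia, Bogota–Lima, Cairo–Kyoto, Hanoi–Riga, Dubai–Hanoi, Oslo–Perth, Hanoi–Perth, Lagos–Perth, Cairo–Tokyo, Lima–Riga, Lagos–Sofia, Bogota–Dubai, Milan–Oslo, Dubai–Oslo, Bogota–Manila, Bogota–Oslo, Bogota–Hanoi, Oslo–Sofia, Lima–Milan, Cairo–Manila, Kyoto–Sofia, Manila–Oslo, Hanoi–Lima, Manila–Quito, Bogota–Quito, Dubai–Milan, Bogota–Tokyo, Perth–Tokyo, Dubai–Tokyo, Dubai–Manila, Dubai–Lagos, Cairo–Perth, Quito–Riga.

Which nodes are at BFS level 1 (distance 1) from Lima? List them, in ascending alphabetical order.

Bogota, Hanoi, Milan, Riga

Level 0: Lima
Level 1: Bogota, Hanoi, Milan, Riga
Level 2: Dubai, Manila, Oslo, Perth, Quito, Sofia, Tokyo
Level 3: Cairo, Kyoto, Lagos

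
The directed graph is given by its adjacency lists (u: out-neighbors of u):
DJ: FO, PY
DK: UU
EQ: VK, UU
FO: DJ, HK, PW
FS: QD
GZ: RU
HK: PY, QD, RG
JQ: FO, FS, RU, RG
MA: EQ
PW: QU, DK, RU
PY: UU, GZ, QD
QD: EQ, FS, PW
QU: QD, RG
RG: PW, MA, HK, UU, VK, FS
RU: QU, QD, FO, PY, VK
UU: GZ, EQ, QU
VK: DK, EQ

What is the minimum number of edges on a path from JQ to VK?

Level 0: JQ
Level 1: FO, FS, RG, RU
Level 2: DJ, HK, MA, PW, PY, QD, QU, UU, VK
Level 3: DK, EQ, GZ
VK first appears at level 2.

2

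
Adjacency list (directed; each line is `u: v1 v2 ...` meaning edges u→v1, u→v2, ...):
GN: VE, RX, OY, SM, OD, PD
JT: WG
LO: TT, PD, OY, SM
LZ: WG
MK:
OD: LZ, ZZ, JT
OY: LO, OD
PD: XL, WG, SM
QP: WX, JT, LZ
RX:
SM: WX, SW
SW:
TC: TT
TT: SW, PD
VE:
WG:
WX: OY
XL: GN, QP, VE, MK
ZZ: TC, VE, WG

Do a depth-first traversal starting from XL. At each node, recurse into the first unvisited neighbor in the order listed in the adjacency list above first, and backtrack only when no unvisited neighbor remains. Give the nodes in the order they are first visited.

XL, GN, VE, RX, OY, LO, TT, SW, PD, WG, SM, WX, OD, LZ, ZZ, TC, JT, QP, MK

Visit XL
XL → GN
GN → VE
GN → RX
GN → OY
OY → LO
LO → TT
TT → SW
TT → PD
PD → WG
PD → SM
SM → WX
OY → OD
OD → LZ
OD → ZZ
ZZ → TC
OD → JT
XL → QP
XL → MK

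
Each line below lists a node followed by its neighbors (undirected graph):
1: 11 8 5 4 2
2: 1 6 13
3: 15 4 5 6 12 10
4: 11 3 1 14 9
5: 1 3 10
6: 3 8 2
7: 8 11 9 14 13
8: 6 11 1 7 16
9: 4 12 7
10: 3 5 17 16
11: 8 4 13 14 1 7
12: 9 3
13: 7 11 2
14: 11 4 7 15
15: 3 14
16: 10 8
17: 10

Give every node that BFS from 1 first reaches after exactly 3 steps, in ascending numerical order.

12, 15, 17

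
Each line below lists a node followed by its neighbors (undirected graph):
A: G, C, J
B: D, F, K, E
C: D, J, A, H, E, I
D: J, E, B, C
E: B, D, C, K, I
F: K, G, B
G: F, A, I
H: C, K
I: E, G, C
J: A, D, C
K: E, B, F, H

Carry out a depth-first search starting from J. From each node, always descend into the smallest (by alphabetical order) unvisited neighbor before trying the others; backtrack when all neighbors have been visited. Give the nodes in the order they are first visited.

J A C D B E I G F K H

Visit J
J → A
A → C
C → D
D → B
B → E
E → I
I → G
G → F
F → K
K → H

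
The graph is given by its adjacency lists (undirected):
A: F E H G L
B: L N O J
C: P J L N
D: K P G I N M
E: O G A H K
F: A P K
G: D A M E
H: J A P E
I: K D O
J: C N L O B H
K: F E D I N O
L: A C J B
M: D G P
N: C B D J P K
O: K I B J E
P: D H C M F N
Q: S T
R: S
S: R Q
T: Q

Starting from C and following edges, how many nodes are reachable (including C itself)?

16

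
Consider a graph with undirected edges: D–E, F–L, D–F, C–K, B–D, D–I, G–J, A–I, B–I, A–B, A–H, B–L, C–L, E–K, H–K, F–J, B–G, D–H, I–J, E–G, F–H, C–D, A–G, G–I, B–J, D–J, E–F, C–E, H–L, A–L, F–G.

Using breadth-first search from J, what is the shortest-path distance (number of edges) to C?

Level 0: J
Level 1: B, D, F, G, I
Level 2: A, C, E, H, L
Level 3: K
C first appears at level 2.

2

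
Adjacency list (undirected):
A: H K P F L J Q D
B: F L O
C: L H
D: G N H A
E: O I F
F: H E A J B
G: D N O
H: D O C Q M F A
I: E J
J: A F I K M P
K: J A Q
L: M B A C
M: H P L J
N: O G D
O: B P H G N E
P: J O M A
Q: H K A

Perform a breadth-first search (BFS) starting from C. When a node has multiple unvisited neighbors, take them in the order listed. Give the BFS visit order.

C, L, H, M, B, A, D, O, Q, F, P, J, K, G, N, E, I

Visit C; enqueue L, H → queue [L, H]
Visit L; enqueue M, B, A → queue [H, M, B, A]
Visit H; enqueue D, O, Q, F → queue [M, B, A, D, O, Q, F]
Visit M; enqueue P, J → queue [B, A, D, O, Q, F, P, J]
Visit B → queue [A, D, O, Q, F, P, J]
Visit A; enqueue K → queue [D, O, Q, F, P, J, K]
Visit D; enqueue G, N → queue [O, Q, F, P, J, K, G, N]
Visit O; enqueue E → queue [Q, F, P, J, K, G, N, E]
Visit Q → queue [F, P, J, K, G, N, E]
Visit F → queue [P, J, K, G, N, E]
Visit P → queue [J, K, G, N, E]
Visit J; enqueue I → queue [K, G, N, E, I]
Visit K → queue [G, N, E, I]
Visit G → queue [N, E, I]
Visit N → queue [E, I]
Visit E → queue [I]
Visit I → queue []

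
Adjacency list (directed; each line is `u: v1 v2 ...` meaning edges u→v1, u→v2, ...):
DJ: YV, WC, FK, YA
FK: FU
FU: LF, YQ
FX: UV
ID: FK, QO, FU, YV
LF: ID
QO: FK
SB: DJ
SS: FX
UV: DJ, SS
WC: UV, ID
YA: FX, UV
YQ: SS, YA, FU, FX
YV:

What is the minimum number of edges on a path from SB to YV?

2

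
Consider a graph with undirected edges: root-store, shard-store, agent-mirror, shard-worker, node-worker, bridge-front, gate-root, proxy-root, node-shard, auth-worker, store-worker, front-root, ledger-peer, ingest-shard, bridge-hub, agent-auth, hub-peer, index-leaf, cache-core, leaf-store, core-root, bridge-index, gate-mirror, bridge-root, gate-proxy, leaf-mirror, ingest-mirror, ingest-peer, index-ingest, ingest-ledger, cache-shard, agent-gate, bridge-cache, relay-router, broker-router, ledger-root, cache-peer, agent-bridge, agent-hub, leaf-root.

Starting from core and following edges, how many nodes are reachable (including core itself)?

20

BFS from core visits: core, cache, root, bridge, peer, shard, front, gate, leaf, ledger, proxy, store, agent, hub, index, ingest, node, worker, mirror, auth
Reachable nodes: 20 of 23 total.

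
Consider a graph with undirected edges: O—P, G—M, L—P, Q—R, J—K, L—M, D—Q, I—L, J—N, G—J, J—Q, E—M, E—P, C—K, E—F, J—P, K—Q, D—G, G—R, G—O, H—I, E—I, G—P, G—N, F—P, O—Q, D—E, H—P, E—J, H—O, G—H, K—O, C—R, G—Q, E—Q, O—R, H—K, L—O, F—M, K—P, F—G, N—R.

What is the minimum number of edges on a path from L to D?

Level 0: L
Level 1: I, M, O, P
Level 2: E, F, G, H, J, K, Q, R
Level 3: C, D, N
D first appears at level 3.

3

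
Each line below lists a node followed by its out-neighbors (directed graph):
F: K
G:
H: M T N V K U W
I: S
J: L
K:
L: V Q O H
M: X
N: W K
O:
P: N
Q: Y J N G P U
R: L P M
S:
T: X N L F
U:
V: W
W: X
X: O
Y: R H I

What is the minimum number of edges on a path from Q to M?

3

Level 0: Q
Level 1: G, J, N, P, U, Y
Level 2: H, I, K, L, R, W
Level 3: M, O, S, T, V, X
Level 4: F
M first appears at level 3.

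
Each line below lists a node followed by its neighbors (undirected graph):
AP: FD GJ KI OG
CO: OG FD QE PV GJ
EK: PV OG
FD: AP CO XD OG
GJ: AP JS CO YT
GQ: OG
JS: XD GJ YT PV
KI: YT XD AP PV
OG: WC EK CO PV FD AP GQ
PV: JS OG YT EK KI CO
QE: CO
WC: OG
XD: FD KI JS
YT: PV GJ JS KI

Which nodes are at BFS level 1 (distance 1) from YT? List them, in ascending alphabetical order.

GJ, JS, KI, PV

Level 0: YT
Level 1: GJ, JS, KI, PV
Level 2: AP, CO, EK, OG, XD
Level 3: FD, GQ, QE, WC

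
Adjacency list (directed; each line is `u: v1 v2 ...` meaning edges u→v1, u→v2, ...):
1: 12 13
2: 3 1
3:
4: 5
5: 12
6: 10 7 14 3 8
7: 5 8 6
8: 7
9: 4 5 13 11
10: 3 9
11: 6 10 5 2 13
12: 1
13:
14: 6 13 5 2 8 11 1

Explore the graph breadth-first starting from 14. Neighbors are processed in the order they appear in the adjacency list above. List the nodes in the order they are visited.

Visit 14; enqueue 6, 13, 5, 2, 8, 11, 1 → queue [6, 13, 5, 2, 8, 11, 1]
Visit 6; enqueue 10, 7, 3 → queue [13, 5, 2, 8, 11, 1, 10, 7, 3]
Visit 13 → queue [5, 2, 8, 11, 1, 10, 7, 3]
Visit 5; enqueue 12 → queue [2, 8, 11, 1, 10, 7, 3, 12]
Visit 2 → queue [8, 11, 1, 10, 7, 3, 12]
Visit 8 → queue [11, 1, 10, 7, 3, 12]
Visit 11 → queue [1, 10, 7, 3, 12]
Visit 1 → queue [10, 7, 3, 12]
Visit 10; enqueue 9 → queue [7, 3, 12, 9]
Visit 7 → queue [3, 12, 9]
Visit 3 → queue [12, 9]
Visit 12 → queue [9]
Visit 9; enqueue 4 → queue [4]
Visit 4 → queue []

14, 6, 13, 5, 2, 8, 11, 1, 10, 7, 3, 12, 9, 4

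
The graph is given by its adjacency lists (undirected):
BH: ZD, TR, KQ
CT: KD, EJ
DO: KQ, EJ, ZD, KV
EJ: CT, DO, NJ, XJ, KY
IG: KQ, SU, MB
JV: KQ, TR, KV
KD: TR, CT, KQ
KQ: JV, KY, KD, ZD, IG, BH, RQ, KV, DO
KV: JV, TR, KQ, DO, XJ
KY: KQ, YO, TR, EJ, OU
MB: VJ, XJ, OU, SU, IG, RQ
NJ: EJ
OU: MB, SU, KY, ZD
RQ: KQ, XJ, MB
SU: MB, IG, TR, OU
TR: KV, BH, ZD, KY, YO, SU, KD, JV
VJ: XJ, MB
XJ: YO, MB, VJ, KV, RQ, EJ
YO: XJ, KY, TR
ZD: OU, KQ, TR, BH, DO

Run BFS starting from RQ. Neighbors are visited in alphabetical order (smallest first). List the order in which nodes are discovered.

RQ, KQ, MB, XJ, BH, DO, IG, JV, KD, KV, KY, ZD, OU, SU, VJ, EJ, YO, TR, CT, NJ

Visit RQ; enqueue KQ, MB, XJ → queue [KQ, MB, XJ]
Visit KQ; enqueue BH, DO, IG, JV, KD, KV, KY, ZD → queue [MB, XJ, BH, DO, IG, JV, KD, KV, KY, ZD]
Visit MB; enqueue OU, SU, VJ → queue [XJ, BH, DO, IG, JV, KD, KV, KY, ZD, OU, SU, VJ]
Visit XJ; enqueue EJ, YO → queue [BH, DO, IG, JV, KD, KV, KY, ZD, OU, SU, VJ, EJ, YO]
Visit BH; enqueue TR → queue [DO, IG, JV, KD, KV, KY, ZD, OU, SU, VJ, EJ, YO, TR]
Visit DO → queue [IG, JV, KD, KV, KY, ZD, OU, SU, VJ, EJ, YO, TR]
Visit IG → queue [JV, KD, KV, KY, ZD, OU, SU, VJ, EJ, YO, TR]
Visit JV → queue [KD, KV, KY, ZD, OU, SU, VJ, EJ, YO, TR]
Visit KD; enqueue CT → queue [KV, KY, ZD, OU, SU, VJ, EJ, YO, TR, CT]
Visit KV → queue [KY, ZD, OU, SU, VJ, EJ, YO, TR, CT]
Visit KY → queue [ZD, OU, SU, VJ, EJ, YO, TR, CT]
Visit ZD → queue [OU, SU, VJ, EJ, YO, TR, CT]
Visit OU → queue [SU, VJ, EJ, YO, TR, CT]
Visit SU → queue [VJ, EJ, YO, TR, CT]
Visit VJ → queue [EJ, YO, TR, CT]
Visit EJ; enqueue NJ → queue [YO, TR, CT, NJ]
Visit YO → queue [TR, CT, NJ]
Visit TR → queue [CT, NJ]
Visit CT → queue [NJ]
Visit NJ → queue []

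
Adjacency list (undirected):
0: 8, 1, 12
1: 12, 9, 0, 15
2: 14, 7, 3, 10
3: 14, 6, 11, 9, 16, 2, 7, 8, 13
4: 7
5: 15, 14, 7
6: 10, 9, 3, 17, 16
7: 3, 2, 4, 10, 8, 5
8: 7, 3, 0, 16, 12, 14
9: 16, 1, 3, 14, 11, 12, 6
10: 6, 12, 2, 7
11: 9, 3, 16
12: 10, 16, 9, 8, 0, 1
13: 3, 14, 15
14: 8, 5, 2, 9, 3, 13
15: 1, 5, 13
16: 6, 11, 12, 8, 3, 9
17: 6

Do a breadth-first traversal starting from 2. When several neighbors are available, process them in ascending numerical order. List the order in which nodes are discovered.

2, 3, 7, 10, 14, 6, 8, 9, 11, 13, 16, 4, 5, 12, 17, 0, 1, 15

Visit 2; enqueue 3, 7, 10, 14 → queue [3, 7, 10, 14]
Visit 3; enqueue 6, 8, 9, 11, 13, 16 → queue [7, 10, 14, 6, 8, 9, 11, 13, 16]
Visit 7; enqueue 4, 5 → queue [10, 14, 6, 8, 9, 11, 13, 16, 4, 5]
Visit 10; enqueue 12 → queue [14, 6, 8, 9, 11, 13, 16, 4, 5, 12]
Visit 14 → queue [6, 8, 9, 11, 13, 16, 4, 5, 12]
Visit 6; enqueue 17 → queue [8, 9, 11, 13, 16, 4, 5, 12, 17]
Visit 8; enqueue 0 → queue [9, 11, 13, 16, 4, 5, 12, 17, 0]
Visit 9; enqueue 1 → queue [11, 13, 16, 4, 5, 12, 17, 0, 1]
Visit 11 → queue [13, 16, 4, 5, 12, 17, 0, 1]
Visit 13; enqueue 15 → queue [16, 4, 5, 12, 17, 0, 1, 15]
Visit 16 → queue [4, 5, 12, 17, 0, 1, 15]
Visit 4 → queue [5, 12, 17, 0, 1, 15]
Visit 5 → queue [12, 17, 0, 1, 15]
Visit 12 → queue [17, 0, 1, 15]
Visit 17 → queue [0, 1, 15]
Visit 0 → queue [1, 15]
Visit 1 → queue [15]
Visit 15 → queue []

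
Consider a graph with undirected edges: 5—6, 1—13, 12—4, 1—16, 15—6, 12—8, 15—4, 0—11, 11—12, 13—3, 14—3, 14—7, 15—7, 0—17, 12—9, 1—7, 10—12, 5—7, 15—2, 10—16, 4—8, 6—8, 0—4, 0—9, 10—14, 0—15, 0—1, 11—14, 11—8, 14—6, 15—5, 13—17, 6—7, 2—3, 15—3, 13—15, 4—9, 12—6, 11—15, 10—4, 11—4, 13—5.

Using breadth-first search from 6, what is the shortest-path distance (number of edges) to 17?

3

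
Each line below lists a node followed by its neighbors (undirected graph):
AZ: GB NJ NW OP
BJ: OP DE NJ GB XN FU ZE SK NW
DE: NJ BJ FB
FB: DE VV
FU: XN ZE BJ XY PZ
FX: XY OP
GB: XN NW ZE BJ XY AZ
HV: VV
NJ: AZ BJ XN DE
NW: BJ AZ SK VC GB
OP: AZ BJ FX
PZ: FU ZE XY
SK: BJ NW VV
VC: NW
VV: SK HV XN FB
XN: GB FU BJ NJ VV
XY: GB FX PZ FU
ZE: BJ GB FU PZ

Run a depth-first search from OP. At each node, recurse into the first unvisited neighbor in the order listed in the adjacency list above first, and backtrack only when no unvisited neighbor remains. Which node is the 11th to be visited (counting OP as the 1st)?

Visit OP
OP → AZ
AZ → GB
GB → XN
XN → FU
FU → ZE
ZE → BJ
BJ → DE
DE → NJ
DE → FB
FB → VV
VV → SK
SK → NW
NW → VC
VV → HV
ZE → PZ
PZ → XY
XY → FX

Visit order: OP, AZ, GB, XN, FU, ZE, BJ, DE, NJ, FB, VV, SK, NW, VC, HV, PZ, XY, FX

VV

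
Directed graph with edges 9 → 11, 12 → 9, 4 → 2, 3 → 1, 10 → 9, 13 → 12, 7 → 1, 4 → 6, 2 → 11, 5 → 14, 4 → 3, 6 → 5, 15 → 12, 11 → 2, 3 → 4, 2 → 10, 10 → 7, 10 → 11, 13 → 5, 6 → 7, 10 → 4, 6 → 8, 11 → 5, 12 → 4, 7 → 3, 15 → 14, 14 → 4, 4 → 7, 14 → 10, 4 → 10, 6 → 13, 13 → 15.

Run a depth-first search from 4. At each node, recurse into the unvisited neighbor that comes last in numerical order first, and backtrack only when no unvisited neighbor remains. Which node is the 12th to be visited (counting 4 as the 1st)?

Visit 4
4 → 10
10 → 11
11 → 5
5 → 14
11 → 2
10 → 9
10 → 7
7 → 3
3 → 1
4 → 6
6 → 13
13 → 15
15 → 12
6 → 8

Visit order: 4, 10, 11, 5, 14, 2, 9, 7, 3, 1, 6, 13, 15, 12, 8

13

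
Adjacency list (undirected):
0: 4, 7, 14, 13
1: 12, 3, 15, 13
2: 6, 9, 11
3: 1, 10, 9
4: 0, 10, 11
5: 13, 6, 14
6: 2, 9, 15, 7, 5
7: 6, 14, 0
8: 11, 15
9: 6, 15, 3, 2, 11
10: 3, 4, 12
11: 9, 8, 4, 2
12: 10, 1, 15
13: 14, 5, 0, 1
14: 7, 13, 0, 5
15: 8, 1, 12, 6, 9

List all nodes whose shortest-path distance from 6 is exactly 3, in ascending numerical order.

Level 0: 6
Level 1: 2, 5, 7, 9, 15
Level 2: 0, 1, 3, 8, 11, 12, 13, 14
Level 3: 4, 10

4, 10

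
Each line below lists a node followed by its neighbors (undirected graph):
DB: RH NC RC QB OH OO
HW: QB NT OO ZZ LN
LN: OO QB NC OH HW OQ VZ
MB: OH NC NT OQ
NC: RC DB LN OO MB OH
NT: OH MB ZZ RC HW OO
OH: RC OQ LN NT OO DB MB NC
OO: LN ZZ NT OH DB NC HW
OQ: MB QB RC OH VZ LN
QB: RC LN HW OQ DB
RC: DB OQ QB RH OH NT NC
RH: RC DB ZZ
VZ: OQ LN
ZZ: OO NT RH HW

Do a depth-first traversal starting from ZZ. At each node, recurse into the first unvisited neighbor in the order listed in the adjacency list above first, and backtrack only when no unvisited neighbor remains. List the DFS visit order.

ZZ, OO, LN, QB, RC, DB, RH, NC, MB, OH, OQ, VZ, NT, HW

Visit ZZ
ZZ → OO
OO → LN
LN → QB
QB → RC
RC → DB
DB → RH
DB → NC
NC → MB
MB → OH
OH → OQ
OQ → VZ
OH → NT
NT → HW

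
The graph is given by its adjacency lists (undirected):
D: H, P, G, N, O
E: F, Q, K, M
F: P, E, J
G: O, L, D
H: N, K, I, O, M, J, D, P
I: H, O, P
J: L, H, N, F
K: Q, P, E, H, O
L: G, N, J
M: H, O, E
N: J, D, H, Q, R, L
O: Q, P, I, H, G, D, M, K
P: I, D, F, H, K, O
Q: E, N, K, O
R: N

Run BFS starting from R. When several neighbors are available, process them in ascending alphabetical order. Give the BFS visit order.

Visit R; enqueue N → queue [N]
Visit N; enqueue D, H, J, L, Q → queue [D, H, J, L, Q]
Visit D; enqueue G, O, P → queue [H, J, L, Q, G, O, P]
Visit H; enqueue I, K, M → queue [J, L, Q, G, O, P, I, K, M]
Visit J; enqueue F → queue [L, Q, G, O, P, I, K, M, F]
Visit L → queue [Q, G, O, P, I, K, M, F]
Visit Q; enqueue E → queue [G, O, P, I, K, M, F, E]
Visit G → queue [O, P, I, K, M, F, E]
Visit O → queue [P, I, K, M, F, E]
Visit P → queue [I, K, M, F, E]
Visit I → queue [K, M, F, E]
Visit K → queue [M, F, E]
Visit M → queue [F, E]
Visit F → queue [E]
Visit E → queue []

R N D H J L Q G O P I K M F E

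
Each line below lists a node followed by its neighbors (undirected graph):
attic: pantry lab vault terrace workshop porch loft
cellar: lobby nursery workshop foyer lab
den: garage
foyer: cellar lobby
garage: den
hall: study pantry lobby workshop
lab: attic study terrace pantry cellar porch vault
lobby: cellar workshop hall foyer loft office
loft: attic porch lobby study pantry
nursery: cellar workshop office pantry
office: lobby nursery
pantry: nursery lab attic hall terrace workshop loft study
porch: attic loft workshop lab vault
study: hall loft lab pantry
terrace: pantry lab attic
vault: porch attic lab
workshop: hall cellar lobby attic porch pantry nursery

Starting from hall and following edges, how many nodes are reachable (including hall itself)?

15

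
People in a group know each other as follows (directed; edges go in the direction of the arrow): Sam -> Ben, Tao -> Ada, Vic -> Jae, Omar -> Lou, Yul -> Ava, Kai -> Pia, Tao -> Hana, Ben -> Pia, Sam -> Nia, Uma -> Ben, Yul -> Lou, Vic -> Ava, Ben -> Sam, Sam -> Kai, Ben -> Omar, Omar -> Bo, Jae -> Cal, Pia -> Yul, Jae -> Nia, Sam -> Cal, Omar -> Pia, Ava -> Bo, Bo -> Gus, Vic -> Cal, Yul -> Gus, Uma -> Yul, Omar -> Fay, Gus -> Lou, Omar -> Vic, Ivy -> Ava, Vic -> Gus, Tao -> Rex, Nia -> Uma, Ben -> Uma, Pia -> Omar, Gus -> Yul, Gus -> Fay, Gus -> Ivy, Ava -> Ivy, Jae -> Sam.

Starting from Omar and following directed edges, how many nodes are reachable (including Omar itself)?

17

BFS from Omar visits: Omar, Vic, Pia, Lou, Fay, Bo, Jae, Gus, Cal, Ava, Yul, Sam, Nia, Ivy, Kai, Ben, Uma
Reachable nodes: 17 of 21 total.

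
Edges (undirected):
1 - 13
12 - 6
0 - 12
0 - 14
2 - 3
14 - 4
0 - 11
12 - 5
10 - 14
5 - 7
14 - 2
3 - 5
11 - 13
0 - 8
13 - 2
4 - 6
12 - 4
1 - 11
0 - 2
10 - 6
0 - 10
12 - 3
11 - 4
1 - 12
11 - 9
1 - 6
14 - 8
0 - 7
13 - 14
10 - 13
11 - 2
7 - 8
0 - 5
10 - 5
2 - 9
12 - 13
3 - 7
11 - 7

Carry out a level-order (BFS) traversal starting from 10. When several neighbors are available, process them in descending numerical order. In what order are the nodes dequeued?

Visit 10; enqueue 14, 13, 6, 5, 0 → queue [14, 13, 6, 5, 0]
Visit 14; enqueue 8, 4, 2 → queue [13, 6, 5, 0, 8, 4, 2]
Visit 13; enqueue 12, 11, 1 → queue [6, 5, 0, 8, 4, 2, 12, 11, 1]
Visit 6 → queue [5, 0, 8, 4, 2, 12, 11, 1]
Visit 5; enqueue 7, 3 → queue [0, 8, 4, 2, 12, 11, 1, 7, 3]
Visit 0 → queue [8, 4, 2, 12, 11, 1, 7, 3]
Visit 8 → queue [4, 2, 12, 11, 1, 7, 3]
Visit 4 → queue [2, 12, 11, 1, 7, 3]
Visit 2; enqueue 9 → queue [12, 11, 1, 7, 3, 9]
Visit 12 → queue [11, 1, 7, 3, 9]
Visit 11 → queue [1, 7, 3, 9]
Visit 1 → queue [7, 3, 9]
Visit 7 → queue [3, 9]
Visit 3 → queue [9]
Visit 9 → queue []

10 14 13 6 5 0 8 4 2 12 11 1 7 3 9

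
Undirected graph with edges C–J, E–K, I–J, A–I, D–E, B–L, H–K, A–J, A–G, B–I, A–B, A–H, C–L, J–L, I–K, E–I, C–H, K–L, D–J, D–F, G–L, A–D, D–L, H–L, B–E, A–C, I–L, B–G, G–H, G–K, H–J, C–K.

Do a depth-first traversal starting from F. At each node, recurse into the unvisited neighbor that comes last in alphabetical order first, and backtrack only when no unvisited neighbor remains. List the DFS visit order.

F, D, L, K, I, J, H, G, B, E, A, C

Visit F
F → D
D → L
L → K
K → I
I → J
J → H
H → G
G → B
B → E
B → A
A → C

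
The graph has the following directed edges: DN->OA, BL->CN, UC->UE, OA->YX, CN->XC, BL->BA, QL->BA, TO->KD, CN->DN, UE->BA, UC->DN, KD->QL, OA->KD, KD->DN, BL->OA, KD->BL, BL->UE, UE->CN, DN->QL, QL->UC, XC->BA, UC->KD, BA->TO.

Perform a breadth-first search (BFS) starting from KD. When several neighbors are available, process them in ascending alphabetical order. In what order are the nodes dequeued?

KD → BL → DN → QL → BA → CN → OA → UE → UC → TO → XC → YX

Visit KD; enqueue BL, DN, QL → queue [BL, DN, QL]
Visit BL; enqueue BA, CN, OA, UE → queue [DN, QL, BA, CN, OA, UE]
Visit DN → queue [QL, BA, CN, OA, UE]
Visit QL; enqueue UC → queue [BA, CN, OA, UE, UC]
Visit BA; enqueue TO → queue [CN, OA, UE, UC, TO]
Visit CN; enqueue XC → queue [OA, UE, UC, TO, XC]
Visit OA; enqueue YX → queue [UE, UC, TO, XC, YX]
Visit UE → queue [UC, TO, XC, YX]
Visit UC → queue [TO, XC, YX]
Visit TO → queue [XC, YX]
Visit XC → queue [YX]
Visit YX → queue []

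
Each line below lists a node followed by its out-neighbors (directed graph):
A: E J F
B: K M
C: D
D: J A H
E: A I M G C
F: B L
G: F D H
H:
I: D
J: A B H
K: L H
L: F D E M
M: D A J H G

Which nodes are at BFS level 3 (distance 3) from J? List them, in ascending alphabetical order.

Level 0: J
Level 1: A, B, H
Level 2: E, F, K, M
Level 3: C, D, G, I, L

C, D, G, I, L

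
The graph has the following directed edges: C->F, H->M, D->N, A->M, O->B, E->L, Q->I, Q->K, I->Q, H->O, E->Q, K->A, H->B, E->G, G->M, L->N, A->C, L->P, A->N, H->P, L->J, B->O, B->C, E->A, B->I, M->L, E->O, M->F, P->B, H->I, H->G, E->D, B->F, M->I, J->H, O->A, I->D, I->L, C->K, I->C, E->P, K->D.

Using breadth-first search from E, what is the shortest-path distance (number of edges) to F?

3

Level 0: E
Level 1: A, D, G, L, O, P, Q
Level 2: B, C, I, J, K, M, N
Level 3: F, H
F first appears at level 3.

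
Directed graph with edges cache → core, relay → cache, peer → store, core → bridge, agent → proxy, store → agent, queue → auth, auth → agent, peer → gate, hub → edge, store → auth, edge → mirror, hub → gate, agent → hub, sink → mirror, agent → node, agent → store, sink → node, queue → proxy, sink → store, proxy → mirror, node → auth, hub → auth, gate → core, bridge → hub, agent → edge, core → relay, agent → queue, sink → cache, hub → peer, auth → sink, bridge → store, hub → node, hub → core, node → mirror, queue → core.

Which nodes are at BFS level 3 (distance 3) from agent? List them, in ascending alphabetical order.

Level 0: agent
Level 1: edge, hub, node, proxy, queue, store
Level 2: auth, core, gate, mirror, peer
Level 3: bridge, relay, sink
Level 4: cache

bridge, relay, sink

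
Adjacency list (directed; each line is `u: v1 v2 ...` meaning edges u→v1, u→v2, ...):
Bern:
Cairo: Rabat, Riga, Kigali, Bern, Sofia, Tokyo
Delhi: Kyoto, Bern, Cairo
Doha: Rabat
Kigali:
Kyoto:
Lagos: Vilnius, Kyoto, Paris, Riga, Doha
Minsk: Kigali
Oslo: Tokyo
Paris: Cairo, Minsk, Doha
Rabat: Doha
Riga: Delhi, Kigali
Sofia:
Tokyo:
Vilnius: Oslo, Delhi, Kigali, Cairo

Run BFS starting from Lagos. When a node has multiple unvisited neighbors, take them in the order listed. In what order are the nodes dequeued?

Lagos, Vilnius, Kyoto, Paris, Riga, Doha, Oslo, Delhi, Kigali, Cairo, Minsk, Rabat, Tokyo, Bern, Sofia

Visit Lagos; enqueue Vilnius, Kyoto, Paris, Riga, Doha → queue [Vilnius, Kyoto, Paris, Riga, Doha]
Visit Vilnius; enqueue Oslo, Delhi, Kigali, Cairo → queue [Kyoto, Paris, Riga, Doha, Oslo, Delhi, Kigali, Cairo]
Visit Kyoto → queue [Paris, Riga, Doha, Oslo, Delhi, Kigali, Cairo]
Visit Paris; enqueue Minsk → queue [Riga, Doha, Oslo, Delhi, Kigali, Cairo, Minsk]
Visit Riga → queue [Doha, Oslo, Delhi, Kigali, Cairo, Minsk]
Visit Doha; enqueue Rabat → queue [Oslo, Delhi, Kigali, Cairo, Minsk, Rabat]
Visit Oslo; enqueue Tokyo → queue [Delhi, Kigali, Cairo, Minsk, Rabat, Tokyo]
Visit Delhi; enqueue Bern → queue [Kigali, Cairo, Minsk, Rabat, Tokyo, Bern]
Visit Kigali → queue [Cairo, Minsk, Rabat, Tokyo, Bern]
Visit Cairo; enqueue Sofia → queue [Minsk, Rabat, Tokyo, Bern, Sofia]
Visit Minsk → queue [Rabat, Tokyo, Bern, Sofia]
Visit Rabat → queue [Tokyo, Bern, Sofia]
Visit Tokyo → queue [Bern, Sofia]
Visit Bern → queue [Sofia]
Visit Sofia → queue []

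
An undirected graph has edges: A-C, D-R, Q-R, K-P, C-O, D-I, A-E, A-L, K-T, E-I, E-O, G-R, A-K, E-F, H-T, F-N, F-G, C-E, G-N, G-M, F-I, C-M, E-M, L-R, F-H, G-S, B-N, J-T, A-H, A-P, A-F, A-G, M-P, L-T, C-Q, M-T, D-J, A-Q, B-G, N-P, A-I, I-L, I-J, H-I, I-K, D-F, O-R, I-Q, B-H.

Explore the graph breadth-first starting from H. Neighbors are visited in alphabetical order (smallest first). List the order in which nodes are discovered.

H, A, B, F, I, T, C, E, G, K, L, P, Q, N, D, J, M, O, R, S

Visit H; enqueue A, B, F, I, T → queue [A, B, F, I, T]
Visit A; enqueue C, E, G, K, L, P, Q → queue [B, F, I, T, C, E, G, K, L, P, Q]
Visit B; enqueue N → queue [F, I, T, C, E, G, K, L, P, Q, N]
Visit F; enqueue D → queue [I, T, C, E, G, K, L, P, Q, N, D]
Visit I; enqueue J → queue [T, C, E, G, K, L, P, Q, N, D, J]
Visit T; enqueue M → queue [C, E, G, K, L, P, Q, N, D, J, M]
Visit C; enqueue O → queue [E, G, K, L, P, Q, N, D, J, M, O]
Visit E → queue [G, K, L, P, Q, N, D, J, M, O]
Visit G; enqueue R, S → queue [K, L, P, Q, N, D, J, M, O, R, S]
Visit K → queue [L, P, Q, N, D, J, M, O, R, S]
Visit L → queue [P, Q, N, D, J, M, O, R, S]
Visit P → queue [Q, N, D, J, M, O, R, S]
Visit Q → queue [N, D, J, M, O, R, S]
Visit N → queue [D, J, M, O, R, S]
Visit D → queue [J, M, O, R, S]
Visit J → queue [M, O, R, S]
Visit M → queue [O, R, S]
Visit O → queue [R, S]
Visit R → queue [S]
Visit S → queue []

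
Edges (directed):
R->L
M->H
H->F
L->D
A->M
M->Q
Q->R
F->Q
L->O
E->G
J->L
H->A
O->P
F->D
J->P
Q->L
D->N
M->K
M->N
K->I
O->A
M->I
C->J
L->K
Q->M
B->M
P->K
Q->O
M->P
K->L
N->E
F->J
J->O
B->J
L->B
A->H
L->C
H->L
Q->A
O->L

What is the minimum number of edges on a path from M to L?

Level 0: M
Level 1: H, I, K, N, P, Q
Level 2: A, E, F, L, O, R
Level 3: B, C, D, G, J
L first appears at level 2.

2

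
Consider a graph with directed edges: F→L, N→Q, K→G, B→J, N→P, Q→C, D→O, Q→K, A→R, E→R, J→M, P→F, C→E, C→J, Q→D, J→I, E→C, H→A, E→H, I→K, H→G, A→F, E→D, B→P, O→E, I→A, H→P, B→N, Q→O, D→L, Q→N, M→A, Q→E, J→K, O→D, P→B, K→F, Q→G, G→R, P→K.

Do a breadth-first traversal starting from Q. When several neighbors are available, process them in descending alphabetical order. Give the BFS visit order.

Q → O → N → K → G → E → D → C → P → F → R → H → L → J → B → A → M → I

Visit Q; enqueue O, N, K, G, E, D, C → queue [O, N, K, G, E, D, C]
Visit O → queue [N, K, G, E, D, C]
Visit N; enqueue P → queue [K, G, E, D, C, P]
Visit K; enqueue F → queue [G, E, D, C, P, F]
Visit G; enqueue R → queue [E, D, C, P, F, R]
Visit E; enqueue H → queue [D, C, P, F, R, H]
Visit D; enqueue L → queue [C, P, F, R, H, L]
Visit C; enqueue J → queue [P, F, R, H, L, J]
Visit P; enqueue B → queue [F, R, H, L, J, B]
Visit F → queue [R, H, L, J, B]
Visit R → queue [H, L, J, B]
Visit H; enqueue A → queue [L, J, B, A]
Visit L → queue [J, B, A]
Visit J; enqueue M, I → queue [B, A, M, I]
Visit B → queue [A, M, I]
Visit A → queue [M, I]
Visit M → queue [I]
Visit I → queue []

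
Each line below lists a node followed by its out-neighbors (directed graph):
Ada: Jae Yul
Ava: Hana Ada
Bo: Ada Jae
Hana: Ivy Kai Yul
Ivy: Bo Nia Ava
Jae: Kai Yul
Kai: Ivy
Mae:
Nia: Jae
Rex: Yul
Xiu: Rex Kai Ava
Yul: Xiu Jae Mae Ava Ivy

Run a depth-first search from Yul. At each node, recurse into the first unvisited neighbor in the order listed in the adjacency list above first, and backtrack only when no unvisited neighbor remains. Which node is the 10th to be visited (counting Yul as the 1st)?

Ava

Visit Yul
Yul → Xiu
Xiu → Rex
Xiu → Kai
Kai → Ivy
Ivy → Bo
Bo → Ada
Ada → Jae
Ivy → Nia
Ivy → Ava
Ava → Hana
Yul → Mae

Visit order: Yul, Xiu, Rex, Kai, Ivy, Bo, Ada, Jae, Nia, Ava, Hana, Mae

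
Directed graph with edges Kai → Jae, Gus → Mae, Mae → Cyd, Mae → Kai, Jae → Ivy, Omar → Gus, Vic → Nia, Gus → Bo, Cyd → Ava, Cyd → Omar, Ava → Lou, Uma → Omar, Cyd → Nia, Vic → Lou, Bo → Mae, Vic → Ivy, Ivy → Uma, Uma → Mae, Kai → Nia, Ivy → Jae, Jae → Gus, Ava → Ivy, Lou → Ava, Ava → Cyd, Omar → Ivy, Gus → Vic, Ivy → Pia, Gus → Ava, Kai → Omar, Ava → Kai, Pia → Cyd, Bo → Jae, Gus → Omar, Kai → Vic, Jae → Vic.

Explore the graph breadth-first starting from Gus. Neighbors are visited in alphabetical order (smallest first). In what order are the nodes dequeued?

Gus → Ava → Bo → Mae → Omar → Vic → Cyd → Ivy → Kai → Lou → Jae → Nia → Pia → Uma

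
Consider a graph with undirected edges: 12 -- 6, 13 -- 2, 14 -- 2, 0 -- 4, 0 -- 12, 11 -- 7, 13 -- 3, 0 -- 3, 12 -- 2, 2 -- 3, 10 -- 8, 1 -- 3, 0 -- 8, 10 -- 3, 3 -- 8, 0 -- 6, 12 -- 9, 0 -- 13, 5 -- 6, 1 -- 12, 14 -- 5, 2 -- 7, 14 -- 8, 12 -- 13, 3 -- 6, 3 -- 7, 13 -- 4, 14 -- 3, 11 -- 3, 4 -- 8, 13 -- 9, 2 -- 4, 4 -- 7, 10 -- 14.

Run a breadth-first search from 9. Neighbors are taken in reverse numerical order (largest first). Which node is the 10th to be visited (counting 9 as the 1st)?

8

Visit 9; enqueue 13, 12 → queue [13, 12]
Visit 13; enqueue 4, 3, 2, 0 → queue [12, 4, 3, 2, 0]
Visit 12; enqueue 6, 1 → queue [4, 3, 2, 0, 6, 1]
Visit 4; enqueue 8, 7 → queue [3, 2, 0, 6, 1, 8, 7]
Visit 3; enqueue 14, 11, 10 → queue [2, 0, 6, 1, 8, 7, 14, 11, 10]
Visit 2 → queue [0, 6, 1, 8, 7, 14, 11, 10]
Visit 0 → queue [6, 1, 8, 7, 14, 11, 10]
Visit 6; enqueue 5 → queue [1, 8, 7, 14, 11, 10, 5]
Visit 1 → queue [8, 7, 14, 11, 10, 5]
Visit 8 → queue [7, 14, 11, 10, 5]
Visit 7 → queue [14, 11, 10, 5]
Visit 14 → queue [11, 10, 5]
Visit 11 → queue [10, 5]
Visit 10 → queue [5]
Visit 5 → queue []

Visit order: 9, 13, 12, 4, 3, 2, 0, 6, 1, 8, 7, 14, 11, 10, 5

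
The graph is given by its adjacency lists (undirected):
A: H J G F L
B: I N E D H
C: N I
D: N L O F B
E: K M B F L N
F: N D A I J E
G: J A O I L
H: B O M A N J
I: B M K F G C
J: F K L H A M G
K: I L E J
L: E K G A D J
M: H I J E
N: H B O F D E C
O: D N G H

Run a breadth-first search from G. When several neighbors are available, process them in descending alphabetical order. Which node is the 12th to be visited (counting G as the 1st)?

Visit G; enqueue O, L, J, I, A → queue [O, L, J, I, A]
Visit O; enqueue N, H, D → queue [L, J, I, A, N, H, D]
Visit L; enqueue K, E → queue [J, I, A, N, H, D, K, E]
Visit J; enqueue M, F → queue [I, A, N, H, D, K, E, M, F]
Visit I; enqueue C, B → queue [A, N, H, D, K, E, M, F, C, B]
Visit A → queue [N, H, D, K, E, M, F, C, B]
Visit N → queue [H, D, K, E, M, F, C, B]
Visit H → queue [D, K, E, M, F, C, B]
Visit D → queue [K, E, M, F, C, B]
Visit K → queue [E, M, F, C, B]
Visit E → queue [M, F, C, B]
Visit M → queue [F, C, B]
Visit F → queue [C, B]
Visit C → queue [B]
Visit B → queue []

Visit order: G, O, L, J, I, A, N, H, D, K, E, M, F, C, B

M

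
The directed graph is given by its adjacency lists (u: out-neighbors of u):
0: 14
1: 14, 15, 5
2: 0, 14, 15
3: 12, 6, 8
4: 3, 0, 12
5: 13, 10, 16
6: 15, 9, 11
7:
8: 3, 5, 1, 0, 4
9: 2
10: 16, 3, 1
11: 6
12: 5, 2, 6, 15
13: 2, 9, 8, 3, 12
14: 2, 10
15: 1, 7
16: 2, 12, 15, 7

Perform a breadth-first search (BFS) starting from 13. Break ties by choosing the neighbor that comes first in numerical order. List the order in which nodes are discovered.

Visit 13; enqueue 2, 3, 8, 9, 12 → queue [2, 3, 8, 9, 12]
Visit 2; enqueue 0, 14, 15 → queue [3, 8, 9, 12, 0, 14, 15]
Visit 3; enqueue 6 → queue [8, 9, 12, 0, 14, 15, 6]
Visit 8; enqueue 1, 4, 5 → queue [9, 12, 0, 14, 15, 6, 1, 4, 5]
Visit 9 → queue [12, 0, 14, 15, 6, 1, 4, 5]
Visit 12 → queue [0, 14, 15, 6, 1, 4, 5]
Visit 0 → queue [14, 15, 6, 1, 4, 5]
Visit 14; enqueue 10 → queue [15, 6, 1, 4, 5, 10]
Visit 15; enqueue 7 → queue [6, 1, 4, 5, 10, 7]
Visit 6; enqueue 11 → queue [1, 4, 5, 10, 7, 11]
Visit 1 → queue [4, 5, 10, 7, 11]
Visit 4 → queue [5, 10, 7, 11]
Visit 5; enqueue 16 → queue [10, 7, 11, 16]
Visit 10 → queue [7, 11, 16]
Visit 7 → queue [11, 16]
Visit 11 → queue [16]
Visit 16 → queue []

13, 2, 3, 8, 9, 12, 0, 14, 15, 6, 1, 4, 5, 10, 7, 11, 16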